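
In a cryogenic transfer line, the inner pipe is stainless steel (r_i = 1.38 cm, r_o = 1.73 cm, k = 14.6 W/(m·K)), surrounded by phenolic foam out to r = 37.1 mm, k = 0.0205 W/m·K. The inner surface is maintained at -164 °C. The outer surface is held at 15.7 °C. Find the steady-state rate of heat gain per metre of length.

Q' = 30.3 W/m

Resistance network (inner→outer):
  R'_stainless steel = ln(0.0173/0.0138)/(2πk) = 0.2260/(2π·14.6) = 0.002464 m·K/W
  R'_phenolic foam = ln(0.0371/0.0173)/(2πk) = 0.7629/(2π·0.0205) = 5.923 m·K/W
ΣR = 0.002464 + 5.923 = 5.925 m·K/W
Q' = ΔT/ΣR = (-164 °C − 15.7 °C)/5.925 = -30.3 W/m
(Negative Q' ⇒ heat flows inward; heat gain = 30.3 W/m.)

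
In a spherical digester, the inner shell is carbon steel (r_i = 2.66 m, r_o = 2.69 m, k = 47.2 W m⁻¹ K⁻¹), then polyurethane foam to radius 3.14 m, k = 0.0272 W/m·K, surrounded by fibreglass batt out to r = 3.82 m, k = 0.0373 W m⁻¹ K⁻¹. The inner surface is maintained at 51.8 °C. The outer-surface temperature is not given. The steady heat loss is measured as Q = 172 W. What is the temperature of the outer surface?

Sum the resistances:
  R_carbon steel = (1/2.66 − 1/2.69)/(4πk) = 0.004193/(4π·47.2) = 7.069×10^-6 K/W
  R_polyurethane foam = (1/2.69 − 1/3.14)/(4πk) = 0.05328/(4π·0.0272) = 0.1559 K/W
  R_fibreglass batt = (1/3.14 − 1/3.82)/(4πk) = 0.05669/(4π·0.0373) = 0.1209 K/W
ΣR = 0.2768 K/W
ΔT = Q·ΣR = 172 × 0.2768 = 47.61 K
Heat flows outward, so T_out = T_in − ΔT = 51.8 − 47.61 = 4.19 °C

T_out = 4.19 °C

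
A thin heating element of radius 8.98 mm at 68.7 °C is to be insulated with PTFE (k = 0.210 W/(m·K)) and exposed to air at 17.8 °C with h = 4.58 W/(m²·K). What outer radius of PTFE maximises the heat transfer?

For a cylinder, r_cr = k_ins/h = 0.210/4.58 = 0.0459 m = 4.59 cm

r_cr = 4.59 cm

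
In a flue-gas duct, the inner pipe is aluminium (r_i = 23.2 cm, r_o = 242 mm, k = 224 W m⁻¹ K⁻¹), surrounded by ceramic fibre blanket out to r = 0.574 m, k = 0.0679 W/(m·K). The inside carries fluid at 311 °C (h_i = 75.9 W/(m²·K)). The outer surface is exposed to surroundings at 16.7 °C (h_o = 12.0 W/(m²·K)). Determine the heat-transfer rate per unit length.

Q' = 143 W/m

Treat each layer as a resistance in series:
  R'_conv,in = 1/(2πr h) = 1/(2π·0.232·75.9) = 0.009038 m·K/W
  R'_aluminium = ln(0.242/0.232)/(2πk) = 0.04220/(2π·224) = 2.998×10^-5 m·K/W
  R'_ceramic fibre blanket = ln(0.574/0.242)/(2πk) = 0.8637/(2π·0.0679) = 2.024 m·K/W
  R'_conv,out = 1/(2πr h) = 1/(2π·0.574·12.0) = 0.02311 m·K/W
ΣR = 0.009038 + 2.998×10^-5 + 2.024 + 0.02311 = 2.056 m·K/W
Q' = ΔT/ΣR = (311 °C − 16.7 °C)/2.056 = 143 W/m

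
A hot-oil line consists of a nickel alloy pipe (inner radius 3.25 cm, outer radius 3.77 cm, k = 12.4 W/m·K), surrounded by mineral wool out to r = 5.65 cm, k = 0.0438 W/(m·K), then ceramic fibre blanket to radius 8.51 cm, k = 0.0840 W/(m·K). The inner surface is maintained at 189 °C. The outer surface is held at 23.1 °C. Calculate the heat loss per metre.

Q' = 73.8 W/m

Resistance network (inner→outer):
  R'_nickel alloy = ln(0.0377/0.0325)/(2πk) = 0.1484/(2π·12.4) = 0.001905 m·K/W
  R'_mineral wool = ln(0.0565/0.0377)/(2πk) = 0.4046/(2π·0.0438) = 1.470 m·K/W
  R'_ceramic fibre blanket = ln(0.0851/0.0565)/(2πk) = 0.4096/(2π·0.0840) = 0.7760 m·K/W
ΣR = 0.001905 + 1.470 + 0.7760 = 2.248 m·K/W
Q' = ΔT/ΣR = (189 °C − 23.1 °C)/2.248 = 73.8 W/m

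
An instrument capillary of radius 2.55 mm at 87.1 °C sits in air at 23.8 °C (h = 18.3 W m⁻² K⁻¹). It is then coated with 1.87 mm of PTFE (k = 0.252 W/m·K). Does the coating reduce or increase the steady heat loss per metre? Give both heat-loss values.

Critical radius for a cylinder: r_cr = k/h = 0.0138 m = 1.38 cm.
Outer radius after coating: r₂ = 0.00255 + 0.00187 = 0.00442 m.
Since r₁ < r_cr and r₂ ≤ r_cr, the coating moves toward the maximum at r_cr — heat loss rises.
Bare: R = 1/(2πr₁h) = 3.411 m·K/W; Q = 63.3/3.411 = 18.6 W/m.
Coated: R = R_cond + R_conv = 2.315 m·K/W; Q = 63.3/2.315 = 27.3 W/m.

increases: 18.6 → 27.3 W/m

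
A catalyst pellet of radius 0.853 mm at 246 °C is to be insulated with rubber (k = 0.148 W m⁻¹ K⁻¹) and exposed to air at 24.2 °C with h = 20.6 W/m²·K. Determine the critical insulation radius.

For a sphere, r_cr = 2k_ins/h = 2·0.148/20.6 = 0.0144 m = 1.44 cm

r_cr = 1.44 cm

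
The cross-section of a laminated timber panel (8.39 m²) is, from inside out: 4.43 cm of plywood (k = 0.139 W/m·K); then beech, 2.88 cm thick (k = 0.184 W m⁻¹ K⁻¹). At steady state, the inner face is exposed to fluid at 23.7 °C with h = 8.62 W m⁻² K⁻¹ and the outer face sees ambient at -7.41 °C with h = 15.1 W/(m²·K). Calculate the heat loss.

Q = 397 W

Series thermal resistances, inner to outer:
  R_conv,in = 1/(hA) = 1/(8.62·8.39) = 0.01383 K/W
  R_plywood = L/(kA) = 0.0443/(0.139·8.39) = 0.03799 K/W
  R_beech = L/(kA) = 0.0288/(0.184·8.39) = 0.01866 K/W
  R_conv,out = 1/(hA) = 1/(15.1·8.39) = 0.007893 K/W
ΣR = 0.01383 + 0.03799 + 0.01866 + 0.007893 = 0.07837 K/W
Q = ΔT/ΣR = (23.7 °C − -7.41 °C)/0.07837 = 397 W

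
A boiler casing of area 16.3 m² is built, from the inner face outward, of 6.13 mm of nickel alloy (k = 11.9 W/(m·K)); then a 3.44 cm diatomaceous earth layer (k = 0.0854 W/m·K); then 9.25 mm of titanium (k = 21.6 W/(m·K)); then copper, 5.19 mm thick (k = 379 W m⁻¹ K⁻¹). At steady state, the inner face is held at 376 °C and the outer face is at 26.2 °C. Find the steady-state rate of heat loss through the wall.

Resistance network (inner→outer):
  R_nickel alloy = L/(kA) = 0.00613/(11.9·16.3) = 3.160×10^-5 K/W
  R_diatomaceous earth = L/(kA) = 0.0344/(0.0854·16.3) = 0.02471 K/W
  R_titanium = L/(kA) = 0.00925/(21.6·16.3) = 2.627×10^-5 K/W
  R_copper = L/(kA) = 0.00519/(379·16.3) = 8.401×10^-7 K/W
ΣR = 3.160×10^-5 + 0.02471 + 2.627×10^-5 + 8.401×10^-7 = 0.02477 K/W
Q = ΔT/ΣR = (376 °C − 26.2 °C)/0.02477 = 14100 W

Q = 14100 W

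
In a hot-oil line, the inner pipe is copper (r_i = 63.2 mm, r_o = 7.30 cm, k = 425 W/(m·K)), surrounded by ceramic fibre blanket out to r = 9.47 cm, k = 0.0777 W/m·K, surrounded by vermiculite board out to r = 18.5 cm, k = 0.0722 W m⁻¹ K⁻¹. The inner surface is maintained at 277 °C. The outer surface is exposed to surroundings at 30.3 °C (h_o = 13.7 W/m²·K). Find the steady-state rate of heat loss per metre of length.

Q' = 119 W/m

Resistance network (inner→outer):
  R'_copper = ln(0.0730/0.0632)/(2πk) = 0.1442/(2π·425) = 5.398×10^-5 m·K/W
  R'_ceramic fibre blanket = ln(0.0947/0.0730)/(2πk) = 0.2603/(2π·0.0777) = 0.5331 m·K/W
  R'_vermiculite board = ln(0.185/0.0947)/(2πk) = 0.6696/(2π·0.0722) = 1.476 m·K/W
  R'_conv,out = 1/(2πr h) = 1/(2π·0.185·13.7) = 0.06280 m·K/W
ΣR = 5.398×10^-5 + 0.5331 + 1.476 + 0.06280 = 2.072 m·K/W
Q' = ΔT/ΣR = (277 °C − 30.3 °C)/2.072 = 119 W/m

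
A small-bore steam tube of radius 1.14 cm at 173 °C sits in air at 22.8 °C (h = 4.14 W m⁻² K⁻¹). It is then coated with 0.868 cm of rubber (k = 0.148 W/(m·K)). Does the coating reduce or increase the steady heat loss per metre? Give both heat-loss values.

increases: 44.5 → 59.5 W/m

Critical radius for a cylinder: r_cr = k/h = 0.0357 m = 3.57 cm.
Outer radius after coating: r₂ = 0.0114 + 0.00868 = 0.02008 m.
Since r₁ < r_cr and r₂ ≤ r_cr, the coating moves toward the maximum at r_cr — heat loss rises.
Bare: R = 1/(2πr₁h) = 3.372 m·K/W; Q = 150.2/3.372 = 44.5 W/m.
Coated: R = R_cond + R_conv = 2.523 m·K/W; Q = 150.2/2.523 = 59.5 W/m.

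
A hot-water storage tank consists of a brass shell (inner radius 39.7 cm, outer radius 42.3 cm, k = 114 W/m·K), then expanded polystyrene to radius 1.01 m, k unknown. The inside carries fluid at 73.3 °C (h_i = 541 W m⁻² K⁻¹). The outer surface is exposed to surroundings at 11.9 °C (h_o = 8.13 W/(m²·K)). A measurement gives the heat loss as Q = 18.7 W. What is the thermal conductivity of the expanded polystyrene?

k = 0.0334 W/m·K

ΣR = ΔT/Q = |73.3 − 11.9|/18.7 = 3.283 K/W
Known resistances:
  R_conv,in = 1/(4πr²h) = 1/(4π·0.397²·541) = 9.333×10^-4 K/W
  R_brass = (1/0.397 − 1/0.423)/(4πk) = 0.1548/(4π·114) = 1.081×10^-4 K/W
  R_conv,out = 1/(4πr²h) = 1/(4π·1.01²·8.13) = 0.009595 K/W
R_expanded polystyrene = ΣR − ΣR_known = 3.283 − 0.01064 = 3.272 K/W
(1/r₁−1/r₂)/(4πk) = 3.272 ⇒ k = 1.374/(4π·3.272) = 0.0334 W/m·K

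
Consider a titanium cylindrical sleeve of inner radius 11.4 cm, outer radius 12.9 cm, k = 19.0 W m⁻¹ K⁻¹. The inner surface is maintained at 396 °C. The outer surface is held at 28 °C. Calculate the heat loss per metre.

Q' = 2πk·ΔT/ln(r₂/r₁) = 2π × 19.0 × 368 / ln(0.129/0.114) = 3.55×10^5 W/m

Q' = 355 kW/m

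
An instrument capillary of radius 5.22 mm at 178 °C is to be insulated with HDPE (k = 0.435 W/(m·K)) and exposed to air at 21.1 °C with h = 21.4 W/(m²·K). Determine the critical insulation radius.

For a cylinder, r_cr = k_ins/h = 0.435/21.4 = 0.0203 m = 2.03 cm

r_cr = 2.03 cm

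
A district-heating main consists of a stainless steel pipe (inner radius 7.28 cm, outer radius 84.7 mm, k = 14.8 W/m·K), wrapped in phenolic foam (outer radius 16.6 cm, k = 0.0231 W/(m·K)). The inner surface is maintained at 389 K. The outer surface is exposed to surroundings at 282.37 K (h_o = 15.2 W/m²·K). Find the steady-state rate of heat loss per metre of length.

Q' = 22.7 W/m

Series thermal resistances, inner to outer:
  R'_stainless steel = ln(0.0847/0.0728)/(2πk) = 0.1514/(2π·14.8) = 0.001628 m·K/W
  R'_phenolic foam = ln(0.166/0.0847)/(2πk) = 0.6729/(2π·0.0231) = 4.636 m·K/W
  R'_conv,out = 1/(2πr h) = 1/(2π·0.166·15.2) = 0.06308 m·K/W
ΣR = 0.001628 + 4.636 + 0.06308 = 4.701 m·K/W
Q' = ΔT/ΣR = (389 K − 282.37 K)/4.701 = 22.7 W/m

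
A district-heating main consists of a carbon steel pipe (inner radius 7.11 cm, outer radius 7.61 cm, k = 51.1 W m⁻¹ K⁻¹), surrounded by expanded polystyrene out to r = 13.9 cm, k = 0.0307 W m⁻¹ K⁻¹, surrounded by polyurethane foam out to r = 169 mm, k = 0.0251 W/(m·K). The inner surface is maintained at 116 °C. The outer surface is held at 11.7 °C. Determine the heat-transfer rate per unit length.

Resistance network (inner→outer):
  R'_carbon steel = ln(0.0761/0.0711)/(2πk) = 0.06796/(2π·51.1) = 2.117×10^-4 m·K/W
  R'_expanded polystyrene = ln(0.139/0.0761)/(2πk) = 0.6024/(2π·0.0307) = 3.123 m·K/W
  R'_polyurethane foam = ln(0.169/0.139)/(2πk) = 0.1954/(2π·0.0251) = 1.239 m·K/W
ΣR = 2.117×10^-4 + 3.123 + 1.239 = 4.362 m·K/W
Q' = ΔT/ΣR = (116 °C − 11.7 °C)/4.362 = 23.9 W/m

Q' = 23.9 W/m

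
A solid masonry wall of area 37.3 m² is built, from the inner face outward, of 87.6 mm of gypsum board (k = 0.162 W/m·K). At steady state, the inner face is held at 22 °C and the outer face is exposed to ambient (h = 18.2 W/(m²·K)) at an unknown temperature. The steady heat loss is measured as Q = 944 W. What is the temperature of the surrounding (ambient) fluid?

T_out = 6.92 °C

Sum the resistances:
  R_gypsum board = L/(kA) = 0.0876/(0.162·37.3) = 0.01450 K/W
  R_conv,out = 1/(hA) = 1/(18.2·37.3) = 0.001473 K/W
ΣR = 0.01597 K/W
ΔT = Q·ΣR = 944 × 0.01597 = 15.08 K
Heat flows outward, so T_out = T_in − ΔT = 22 − 15.08 = 6.92 °C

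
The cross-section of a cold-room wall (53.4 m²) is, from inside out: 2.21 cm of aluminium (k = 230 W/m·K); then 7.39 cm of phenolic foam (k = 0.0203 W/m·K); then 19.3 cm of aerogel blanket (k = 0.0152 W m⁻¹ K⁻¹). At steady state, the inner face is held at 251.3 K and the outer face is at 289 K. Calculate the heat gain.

Q = 123 W

Resistance network (inner→outer):
  R_aluminium = L/(kA) = 0.0221/(230·53.4) = 1.799×10^-6 K/W
  R_phenolic foam = L/(kA) = 0.0739/(0.0203·53.4) = 0.06817 K/W
  R_aerogel blanket = L/(kA) = 0.193/(0.0152·53.4) = 0.2378 K/W
ΣR = 1.799×10^-6 + 0.06817 + 0.2378 = 0.3060 K/W
Q = ΔT/ΣR = (251.3 K − 289 K)/0.3060 = -123 W
(Negative Q ⇒ heat flows inward; heat gain = 123 W.)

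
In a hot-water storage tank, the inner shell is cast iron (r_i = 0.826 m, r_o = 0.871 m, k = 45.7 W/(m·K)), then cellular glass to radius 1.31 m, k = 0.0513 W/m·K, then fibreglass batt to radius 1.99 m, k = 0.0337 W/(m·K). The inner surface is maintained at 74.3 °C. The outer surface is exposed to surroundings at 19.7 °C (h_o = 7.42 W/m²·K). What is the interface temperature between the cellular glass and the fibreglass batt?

T = 47.5 °C

Resistance network (inner→outer):
  R_cast iron = (1/0.826 − 1/0.871)/(4πk) = 0.06255/(4π·45.7) = 1.089×10^-4 K/W
  R_cellular glass = (1/0.871 − 1/1.31)/(4πk) = 0.3847/(4π·0.0513) = 0.5968 K/W
  R_fibreglass batt = (1/1.31 − 1/1.99)/(4πk) = 0.2608/(4π·0.0337) = 0.6159 K/W
  R_conv,out = 1/(4πr²h) = 1/(4π·1.99²·7.42) = 0.002708 K/W
ΣR = 1.089×10^-4 + 0.5968 + 0.6159 + 0.002708 = 1.216 K/W
Q = ΔT/ΣR = (74.3 °C − 19.7 °C)/1.216 = 44.90 W
From the inner boundary to the cellular glass/fibreglass batt interface, ΣR_partial = 0.5969 K/W.
T_interface = T_in − Q·ΣR_partial = 74.3 °C − (44.90)(0.5969) = 47.5 °C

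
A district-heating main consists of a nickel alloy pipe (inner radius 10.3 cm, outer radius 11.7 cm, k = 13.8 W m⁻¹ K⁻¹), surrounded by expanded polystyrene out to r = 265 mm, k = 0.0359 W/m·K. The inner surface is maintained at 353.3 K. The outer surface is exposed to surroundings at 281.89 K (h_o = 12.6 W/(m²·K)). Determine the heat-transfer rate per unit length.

Resistance network (inner→outer):
  R'_nickel alloy = ln(0.117/0.103)/(2πk) = 0.1274/(2π·13.8) = 0.001470 m·K/W
  R'_expanded polystyrene = ln(0.265/0.117)/(2πk) = 0.8176/(2π·0.0359) = 3.624 m·K/W
  R'_conv,out = 1/(2πr h) = 1/(2π·0.265·12.6) = 0.04767 m·K/W
ΣR = 0.001470 + 3.624 + 0.04767 = 3.673 m·K/W
Q' = ΔT/ΣR = (353.3 K − 281.89 K)/3.673 = 19.4 W/m

Q' = 19.4 W/m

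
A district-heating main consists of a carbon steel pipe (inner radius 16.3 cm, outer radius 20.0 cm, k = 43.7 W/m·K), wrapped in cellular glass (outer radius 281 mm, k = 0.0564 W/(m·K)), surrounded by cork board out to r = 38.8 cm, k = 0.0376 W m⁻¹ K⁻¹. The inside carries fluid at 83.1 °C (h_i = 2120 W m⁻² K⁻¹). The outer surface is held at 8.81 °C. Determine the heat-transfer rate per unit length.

Series thermal resistances, inner to outer:
  R'_conv,in = 1/(2πr h) = 1/(2π·0.163·2120) = 4.606×10^-4 m·K/W
  R'_carbon steel = ln(0.200/0.163)/(2πk) = 0.2046/(2π·43.7) = 7.450×10^-4 m·K/W
  R'_cellular glass = ln(0.281/0.200)/(2πk) = 0.3400/(2π·0.0564) = 0.9595 m·K/W
  R'_cork board = ln(0.388/0.281)/(2πk) = 0.3227/(2π·0.0376) = 1.366 m·K/W
ΣR = 4.606×10^-4 + 7.450×10^-4 + 0.9595 + 1.366 = 2.327 m·K/W
Q' = ΔT/ΣR = (83.1 °C − 8.81 °C)/2.327 = 31.9 W/m

Q' = 31.9 W/m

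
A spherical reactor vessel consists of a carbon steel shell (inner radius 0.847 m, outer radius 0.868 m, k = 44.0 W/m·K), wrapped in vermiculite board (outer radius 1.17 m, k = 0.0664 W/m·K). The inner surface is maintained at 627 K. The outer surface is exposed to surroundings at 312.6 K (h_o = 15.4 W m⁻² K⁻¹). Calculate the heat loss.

Series thermal resistances, inner to outer:
  R_carbon steel = (1/0.847 − 1/0.868)/(4πk) = 0.02856/(4π·44.0) = 5.166×10^-5 K/W
  R_vermiculite board = (1/0.868 − 1/1.17)/(4πk) = 0.2974/(4π·0.0664) = 0.3564 K/W
  R_conv,out = 1/(4πr²h) = 1/(4π·1.17²·15.4) = 0.003775 K/W
ΣR = 5.166×10^-5 + 0.3564 + 0.003775 = 0.3602 K/W
Q = ΔT/ΣR = (627 K − 312.6 K)/0.3602 = 873 W

Q = 873 W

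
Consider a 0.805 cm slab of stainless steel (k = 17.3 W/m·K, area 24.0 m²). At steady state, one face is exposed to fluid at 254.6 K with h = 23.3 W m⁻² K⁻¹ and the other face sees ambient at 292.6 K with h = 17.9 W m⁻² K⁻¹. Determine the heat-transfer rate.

Q = 9.19 kW

Treat each layer as a resistance in series:
  R_conv,in = 1/(hA) = 1/(23.3·24.0) = 0.001788 K/W
  R_stainless steel = L/(kA) = 0.00805/(17.3·24.0) = 1.939×10^-5 K/W
  R_conv,out = 1/(hA) = 1/(17.9·24.0) = 0.002328 K/W
ΣR = 0.001788 + 1.939×10^-5 + 0.002328 = 0.004135 K/W
Q = ΔT/ΣR = (254.6 K − 292.6 K)/0.004135 = -9190 W
(Negative Q ⇒ heat flows inward; heat gain = 9190 W.)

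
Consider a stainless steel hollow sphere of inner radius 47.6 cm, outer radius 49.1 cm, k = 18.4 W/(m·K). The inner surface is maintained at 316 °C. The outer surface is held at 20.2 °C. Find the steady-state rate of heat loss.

Q = 4πk·ΔT/(1/r₁ − 1/r₂) = 4π × 18.4 × 295.8 / (1/0.476 − 1/0.491) = 1.07×10^6 W

Q = 1070 kW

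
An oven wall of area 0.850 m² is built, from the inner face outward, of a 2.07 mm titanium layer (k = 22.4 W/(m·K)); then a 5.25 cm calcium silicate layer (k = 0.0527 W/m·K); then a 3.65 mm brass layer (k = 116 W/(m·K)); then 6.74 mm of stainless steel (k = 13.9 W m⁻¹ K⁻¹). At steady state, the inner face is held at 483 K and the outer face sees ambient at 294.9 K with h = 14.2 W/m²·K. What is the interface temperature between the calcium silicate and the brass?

T = 307.4 K

Resistance network (inner→outer):
  R_titanium = L/(kA) = 0.00207/(22.4·0.850) = 1.087×10^-4 K/W
  R_calcium silicate = L/(kA) = 0.0525/(0.0527·0.850) = 1.172 K/W
  R_brass = L/(kA) = 0.00365/(116·0.850) = 3.702×10^-5 K/W
  R_stainless steel = L/(kA) = 0.00674/(13.9·0.850) = 5.705×10^-4 K/W
  R_conv,out = 1/(hA) = 1/(14.2·0.850) = 0.08285 K/W
ΣR = 1.087×10^-4 + 1.172 + 3.702×10^-5 + 5.705×10^-4 + 0.08285 = 1.256 K/W
Q = ΔT/ΣR = (483 K − 294.9 K)/1.256 = 149.8 W
From the inner boundary to the calcium silicate/brass interface, ΣR_partial = 1.172 K/W.
T_interface = T_in − Q·ΣR_partial = 483 K − (149.8)(1.172) = 307.4 K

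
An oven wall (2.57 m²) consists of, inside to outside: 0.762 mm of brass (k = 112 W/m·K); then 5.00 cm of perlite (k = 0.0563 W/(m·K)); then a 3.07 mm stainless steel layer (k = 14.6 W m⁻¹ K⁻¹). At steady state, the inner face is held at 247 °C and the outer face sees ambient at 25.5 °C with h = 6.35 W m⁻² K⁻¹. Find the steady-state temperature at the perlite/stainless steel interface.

Treat each layer as a resistance in series:
  R_brass = L/(kA) = 7.62×10^-4/(112·2.57) = 2.647×10^-6 K/W
  R_perlite = L/(kA) = 0.0500/(0.0563·2.57) = 0.3456 K/W
  R_stainless steel = L/(kA) = 0.00307/(14.6·2.57) = 8.182×10^-5 K/W
  R_conv,out = 1/(hA) = 1/(6.35·2.57) = 0.06128 K/W
ΣR = 2.647×10^-6 + 0.3456 + 8.182×10^-5 + 0.06128 = 0.4070 K/W
Q = ΔT/ΣR = (247 °C − 25.5 °C)/0.4070 = 544.2 W
From the inner boundary to the perlite/stainless steel interface, ΣR_partial = 0.3456 K/W.
T_interface = T_in − Q·ΣR_partial = 247 °C − (544.2)(0.3456) = 58.9 °C

T = 58.9 °C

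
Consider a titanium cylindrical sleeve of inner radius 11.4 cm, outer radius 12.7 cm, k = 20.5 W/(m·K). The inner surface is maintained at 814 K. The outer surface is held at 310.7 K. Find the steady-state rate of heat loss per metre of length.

Q' = 6.00×10^5 W/m

Q' = 2πk·ΔT/ln(r₂/r₁) = 2π × 20.5 × 503.3 / ln(0.127/0.114) = 6.00×10^5 W/m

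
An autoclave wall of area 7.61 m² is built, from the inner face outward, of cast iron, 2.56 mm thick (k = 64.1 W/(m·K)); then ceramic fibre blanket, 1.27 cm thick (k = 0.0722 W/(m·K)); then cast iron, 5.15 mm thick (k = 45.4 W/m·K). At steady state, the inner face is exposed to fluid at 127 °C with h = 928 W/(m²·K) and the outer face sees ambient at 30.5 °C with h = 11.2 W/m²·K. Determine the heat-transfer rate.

Q = 2760 W

Resistance network (inner→outer):
  R_conv,in = 1/(hA) = 1/(928·7.61) = 1.416×10^-4 K/W
  R_cast iron = L/(kA) = 0.00256/(64.1·7.61) = 5.248×10^-6 K/W
  R_ceramic fibre blanket = L/(kA) = 0.0127/(0.0722·7.61) = 0.02311 K/W
  R_cast iron = L/(kA) = 0.00515/(45.4·7.61) = 1.491×10^-5 K/W
  R_conv,out = 1/(hA) = 1/(11.2·7.61) = 0.01173 K/W
ΣR = 1.416×10^-4 + 5.248×10^-6 + 0.02311 + 1.491×10^-5 + 0.01173 = 0.03500 K/W
Q = ΔT/ΣR = (127 °C − 30.5 °C)/0.03500 = 2760 W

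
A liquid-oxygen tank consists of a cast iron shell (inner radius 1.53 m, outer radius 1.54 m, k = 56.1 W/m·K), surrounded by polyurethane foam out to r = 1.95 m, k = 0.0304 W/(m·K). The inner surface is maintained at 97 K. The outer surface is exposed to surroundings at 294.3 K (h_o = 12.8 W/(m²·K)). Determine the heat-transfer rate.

Q = 550 W

Series thermal resistances, inner to outer:
  R_cast iron = (1/1.53 − 1/1.54)/(4πk) = 0.004244/(4π·56.1) = 6.020×10^-6 K/W
  R_polyurethane foam = (1/1.54 − 1/1.95)/(4πk) = 0.1365/(4π·0.0304) = 0.3574 K/W
  R_conv,out = 1/(4πr²h) = 1/(4π·1.95²·12.8) = 0.001635 K/W
ΣR = 6.020×10^-6 + 0.3574 + 0.001635 = 0.3590 K/W
Q = ΔT/ΣR = (97 K − 294.3 K)/0.3590 = -550 W
(Negative Q ⇒ heat flows inward; heat gain = 550 W.)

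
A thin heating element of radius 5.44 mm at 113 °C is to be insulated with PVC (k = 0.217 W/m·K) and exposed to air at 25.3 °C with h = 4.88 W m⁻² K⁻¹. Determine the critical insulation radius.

r_cr = 4.45 cm

For a cylinder, r_cr = k_ins/h = 0.217/4.88 = 0.0445 m = 4.45 cm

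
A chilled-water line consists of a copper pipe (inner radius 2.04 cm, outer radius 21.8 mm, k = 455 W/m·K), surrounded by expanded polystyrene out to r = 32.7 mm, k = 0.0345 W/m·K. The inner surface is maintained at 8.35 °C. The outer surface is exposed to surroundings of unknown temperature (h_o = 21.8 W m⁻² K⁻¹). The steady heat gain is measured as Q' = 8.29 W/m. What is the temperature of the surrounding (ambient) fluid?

Sum the resistances:
  R'_copper = ln(0.0218/0.0204)/(2πk) = 0.06638/(2π·455) = 2.322×10^-5 m·K/W
  R'_expanded polystyrene = ln(0.0327/0.0218)/(2πk) = 0.4055/(2π·0.0345) = 1.870 m·K/W
  R'_conv,out = 1/(2πr h) = 1/(2π·0.0327·21.8) = 0.2233 m·K/W
ΣR = 2.094 m·K/W
ΔT = Q'·ΣR = 8.29 × 2.094 = 17.36 K
Heat flows inward, so T_out = T_in + ΔT = 8.35 + 17.36 = 25.7 °C

T_out = 25.7 °C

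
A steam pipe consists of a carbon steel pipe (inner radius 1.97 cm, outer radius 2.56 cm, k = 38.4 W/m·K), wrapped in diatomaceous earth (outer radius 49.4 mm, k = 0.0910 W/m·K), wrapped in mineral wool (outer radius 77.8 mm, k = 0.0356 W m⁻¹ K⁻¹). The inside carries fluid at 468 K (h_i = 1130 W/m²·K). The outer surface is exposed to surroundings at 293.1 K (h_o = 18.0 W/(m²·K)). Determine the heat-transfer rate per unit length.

Resistance network (inner→outer):
  R'_conv,in = 1/(2πr h) = 1/(2π·0.0197·1130) = 0.007149 m·K/W
  R'_carbon steel = ln(0.0256/0.0197)/(2πk) = 0.2620/(2π·38.4) = 0.001086 m·K/W
  R'_diatomaceous earth = ln(0.0494/0.0256)/(2πk) = 0.6574/(2π·0.0910) = 1.150 m·K/W
  R'_mineral wool = ln(0.0778/0.0494)/(2πk) = 0.4542/(2π·0.0356) = 2.031 m·K/W
  R'_conv,out = 1/(2πr h) = 1/(2π·0.0778·18.0) = 0.1136 m·K/W
ΣR = 0.007149 + 0.001086 + 1.150 + 2.031 + 0.1136 = 3.303 m·K/W
Q' = ΔT/ΣR = (468 K − 293.1 K)/3.303 = 53.0 W/m

Q' = 53.0 W/m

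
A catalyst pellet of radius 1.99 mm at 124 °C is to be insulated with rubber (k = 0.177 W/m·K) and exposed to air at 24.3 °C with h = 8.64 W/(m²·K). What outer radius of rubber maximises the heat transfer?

r_cr = 4.10 cm

For a sphere, r_cr = 2k_ins/h = 2·0.177/8.64 = 0.0410 m = 4.10 cm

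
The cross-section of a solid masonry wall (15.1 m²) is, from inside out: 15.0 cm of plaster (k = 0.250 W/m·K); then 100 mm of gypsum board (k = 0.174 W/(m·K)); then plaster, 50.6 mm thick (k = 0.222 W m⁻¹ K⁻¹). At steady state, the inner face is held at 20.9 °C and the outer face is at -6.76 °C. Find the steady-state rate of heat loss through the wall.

Q = 298 W

Resistance network (inner→outer):
  R_plaster = L/(kA) = 0.150/(0.250·15.1) = 0.03974 K/W
  R_gypsum board = L/(kA) = 0.100/(0.174·15.1) = 0.03806 K/W
  R_plaster = L/(kA) = 0.0506/(0.222·15.1) = 0.01509 K/W
ΣR = 0.03974 + 0.03806 + 0.01509 = 0.09289 K/W
Q = ΔT/ΣR = (20.9 °C − -6.76 °C)/0.09289 = 298 W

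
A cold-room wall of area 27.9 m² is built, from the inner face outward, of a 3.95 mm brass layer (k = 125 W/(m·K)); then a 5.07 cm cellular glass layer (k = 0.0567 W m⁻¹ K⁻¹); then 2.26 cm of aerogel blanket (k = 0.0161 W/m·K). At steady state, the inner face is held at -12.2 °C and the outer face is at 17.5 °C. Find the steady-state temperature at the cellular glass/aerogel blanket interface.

Resistance network (inner→outer):
  R_brass = L/(kA) = 0.00395/(125·27.9) = 1.133×10^-6 K/W
  R_cellular glass = L/(kA) = 0.0507/(0.0567·27.9) = 0.03205 K/W
  R_aerogel blanket = L/(kA) = 0.0226/(0.0161·27.9) = 0.05031 K/W
ΣR = 1.133×10^-6 + 0.03205 + 0.05031 = 0.08236 K/W
Q = ΔT/ΣR = (-12.2 °C − 17.5 °C)/0.08236 = -360.6 W
From the inner boundary to the cellular glass/aerogel blanket interface, ΣR_partial = 0.03205 K/W.
T_interface = T_in − Q·ΣR_partial = -12.2 °C − (-360.6)(0.03205) = -0.64 °C

T = -0.64 °C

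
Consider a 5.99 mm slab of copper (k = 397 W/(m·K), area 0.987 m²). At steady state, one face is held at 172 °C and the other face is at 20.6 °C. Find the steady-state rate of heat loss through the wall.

Q = kA·ΔT/L = 397 × 0.987 × |172 °C − 20.6 °C| / 0.00599 = 9.90×10^6 W

Q = 9.90×10^6 W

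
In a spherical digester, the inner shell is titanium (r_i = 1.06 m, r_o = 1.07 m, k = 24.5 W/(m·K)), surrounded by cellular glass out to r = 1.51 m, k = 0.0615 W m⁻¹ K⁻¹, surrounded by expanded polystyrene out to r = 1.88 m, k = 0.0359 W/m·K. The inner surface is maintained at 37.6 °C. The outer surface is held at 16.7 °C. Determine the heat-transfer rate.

Series thermal resistances, inner to outer:
  R_titanium = (1/1.06 − 1/1.07)/(4πk) = 0.008817/(4π·24.5) = 2.864×10^-5 K/W
  R_cellular glass = (1/1.07 − 1/1.51)/(4πk) = 0.2723/(4π·0.0615) = 0.3524 K/W
  R_expanded polystyrene = (1/1.51 − 1/1.88)/(4πk) = 0.1303/(4π·0.0359) = 0.2889 K/W
ΣR = 2.864×10^-5 + 0.3524 + 0.2889 = 0.6413 K/W
Q = ΔT/ΣR = (37.6 °C − 16.7 °C)/0.6413 = 32.6 W

Q = 32.6 W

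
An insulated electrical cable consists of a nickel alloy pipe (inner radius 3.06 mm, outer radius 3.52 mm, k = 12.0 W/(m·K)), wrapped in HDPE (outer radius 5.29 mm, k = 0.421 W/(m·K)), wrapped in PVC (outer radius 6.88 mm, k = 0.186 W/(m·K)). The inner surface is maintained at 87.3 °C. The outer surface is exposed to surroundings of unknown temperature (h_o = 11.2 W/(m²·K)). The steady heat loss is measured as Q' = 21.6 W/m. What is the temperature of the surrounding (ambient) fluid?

T_out = 34.5 °C

Series resistances:
  R'_nickel alloy = ln(0.00352/0.00306)/(2πk) = 0.1400/(2π·12.0) = 0.001857 m·K/W
  R'_HDPE = ln(0.00529/0.00352)/(2πk) = 0.4074/(2π·0.421) = 0.1540 m·K/W
  R'_PVC = ln(0.00688/0.00529)/(2πk) = 0.2628/(2π·0.186) = 0.2249 m·K/W
  R'_conv,out = 1/(2πr h) = 1/(2π·0.00688·11.2) = 2.065 m·K/W
ΣR = 2.446 m·K/W
ΔT = Q'·ΣR = 21.6 × 2.446 = 52.83 K
Heat flows outward, so T_out = T_in − ΔT = 87.3 − 52.83 = 34.5 °C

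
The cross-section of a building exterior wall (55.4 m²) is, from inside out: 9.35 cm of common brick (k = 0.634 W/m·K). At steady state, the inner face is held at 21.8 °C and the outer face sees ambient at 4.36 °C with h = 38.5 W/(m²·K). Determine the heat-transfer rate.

Q = 5570 W

Series thermal resistances, inner to outer:
  R_common brick = L/(kA) = 0.0935/(0.634·55.4) = 0.002662 K/W
  R_conv,out = 1/(hA) = 1/(38.5·55.4) = 4.688×10^-4 K/W
ΣR = 0.002662 + 4.688×10^-4 = 0.003131 K/W
Q = ΔT/ΣR = (21.8 °C − 4.36 °C)/0.003131 = 5570 W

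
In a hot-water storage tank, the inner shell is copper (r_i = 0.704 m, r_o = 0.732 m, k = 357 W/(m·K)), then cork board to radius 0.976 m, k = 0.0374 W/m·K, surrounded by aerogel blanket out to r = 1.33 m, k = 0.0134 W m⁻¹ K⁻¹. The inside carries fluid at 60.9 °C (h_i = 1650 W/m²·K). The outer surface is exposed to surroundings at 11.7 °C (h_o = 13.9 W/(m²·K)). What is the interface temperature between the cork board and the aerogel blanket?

Treat each layer as a resistance in series:
  R_conv,in = 1/(4πr²h) = 1/(4π·0.704²·1650) = 9.731×10^-5 K/W
  R_copper = (1/0.704 − 1/0.732)/(4πk) = 0.05433/(4π·357) = 1.211×10^-5 K/W
  R_cork board = (1/0.732 − 1/0.976)/(4πk) = 0.3415/(4π·0.0374) = 0.7267 K/W
  R_aerogel blanket = (1/0.976 − 1/1.33)/(4πk) = 0.2727/(4π·0.0134) = 1.620 K/W
  R_conv,out = 1/(4πr²h) = 1/(4π·1.33²·13.9) = 0.003236 K/W
ΣR = 9.731×10^-5 + 1.211×10^-5 + 0.7267 + 1.620 + 0.003236 = 2.350 K/W
Q = ΔT/ΣR = (60.9 °C − 11.7 °C)/2.350 = 20.94 W
From the inner boundary to the cork board/aerogel blanket interface, ΣR_partial = 0.7268 K/W.
T_interface = T_in − Q·ΣR_partial = 60.9 °C − (20.94)(0.7268) = 45.7 °C

T = 45.7 °C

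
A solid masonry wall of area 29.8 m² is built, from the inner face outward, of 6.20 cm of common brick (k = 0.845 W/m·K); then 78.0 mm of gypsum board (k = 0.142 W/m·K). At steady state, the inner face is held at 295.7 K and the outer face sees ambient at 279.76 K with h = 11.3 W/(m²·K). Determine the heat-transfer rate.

Q = 668 W

Series thermal resistances, inner to outer:
  R_common brick = L/(kA) = 0.0620/(0.845·29.8) = 0.002462 K/W
  R_gypsum board = L/(kA) = 0.0780/(0.142·29.8) = 0.01843 K/W
  R_conv,out = 1/(hA) = 1/(11.3·29.8) = 0.002970 K/W
ΣR = 0.002462 + 0.01843 + 0.002970 = 0.02386 K/W
Q = ΔT/ΣR = (295.7 K − 279.76 K)/0.02386 = 668 W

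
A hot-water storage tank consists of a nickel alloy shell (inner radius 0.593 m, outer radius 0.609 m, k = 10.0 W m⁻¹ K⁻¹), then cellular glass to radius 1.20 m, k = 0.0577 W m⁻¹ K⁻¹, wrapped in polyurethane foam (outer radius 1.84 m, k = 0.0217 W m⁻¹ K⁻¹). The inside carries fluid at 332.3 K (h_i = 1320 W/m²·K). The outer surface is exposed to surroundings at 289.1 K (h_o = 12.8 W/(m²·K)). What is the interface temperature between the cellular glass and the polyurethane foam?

T = 310.2 K

Treat each layer as a resistance in series:
  R_conv,in = 1/(4πr²h) = 1/(4π·0.593²·1320) = 1.714×10^-4 K/W
  R_nickel alloy = (1/0.593 − 1/0.609)/(4πk) = 0.04430/(4π·10.0) = 3.526×10^-4 K/W
  R_cellular glass = (1/0.609 − 1/1.20)/(4πk) = 0.8087/(4π·0.0577) = 1.115 K/W
  R_polyurethane foam = (1/1.20 − 1/1.84)/(4πk) = 0.2899/(4π·0.0217) = 1.063 K/W
  R_conv,out = 1/(4πr²h) = 1/(4π·1.84²·12.8) = 0.001836 K/W
ΣR = 1.714×10^-4 + 3.526×10^-4 + 1.115 + 1.063 + 0.001836 = 2.180 K/W
Q = ΔT/ΣR = (332.3 K − 289.1 K)/2.180 = 19.82 W
From the inner boundary to the cellular glass/polyurethane foam interface, ΣR_partial = 1.116 K/W.
T_interface = T_in − Q·ΣR_partial = 332.3 K − (19.82)(1.116) = 310.2 K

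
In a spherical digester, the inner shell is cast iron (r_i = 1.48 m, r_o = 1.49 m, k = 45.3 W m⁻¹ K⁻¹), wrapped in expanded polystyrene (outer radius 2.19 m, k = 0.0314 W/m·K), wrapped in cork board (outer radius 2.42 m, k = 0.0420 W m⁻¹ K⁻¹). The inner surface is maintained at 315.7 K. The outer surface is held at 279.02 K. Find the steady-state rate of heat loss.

Treat each layer as a resistance in series:
  R_cast iron = (1/1.48 − 1/1.49)/(4πk) = 0.004535/(4π·45.3) = 7.966×10^-6 K/W
  R_expanded polystyrene = (1/1.49 − 1/2.19)/(4πk) = 0.2145/(4π·0.0314) = 0.5437 K/W
  R_cork board = (1/2.19 − 1/2.42)/(4πk) = 0.04340/(4π·0.0420) = 0.08223 K/W
ΣR = 7.966×10^-6 + 0.5437 + 0.08223 = 0.6259 K/W
Q = ΔT/ΣR = (315.7 K − 279.02 K)/0.6259 = 58.6 W

Q = 58.6 W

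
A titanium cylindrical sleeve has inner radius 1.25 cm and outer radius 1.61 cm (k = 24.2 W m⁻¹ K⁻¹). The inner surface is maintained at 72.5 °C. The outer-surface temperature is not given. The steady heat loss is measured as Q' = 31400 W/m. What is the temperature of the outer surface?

T_out = 20.2 °C

Series resistances:
  R'_titanium = ln(0.0161/0.0125)/(2πk) = 0.2531/(2π·24.2) = 0.001664 m·K/W
ΣR = 0.001664 m·K/W
ΔT = Q'·ΣR = 31400 × 0.001664 = 52.25 K
Heat flows outward, so T_out = T_in − ΔT = 72.5 − 52.25 = 20.2 °C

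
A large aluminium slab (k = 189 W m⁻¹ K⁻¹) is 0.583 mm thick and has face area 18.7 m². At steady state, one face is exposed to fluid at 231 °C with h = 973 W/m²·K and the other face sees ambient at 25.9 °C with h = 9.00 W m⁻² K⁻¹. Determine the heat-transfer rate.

Q = 34200 W

Series thermal resistances, inner to outer:
  R_conv,in = 1/(hA) = 1/(973·18.7) = 5.496×10^-5 K/W
  R_aluminium = L/(kA) = 5.83×10^-4/(189·18.7) = 1.650×10^-7 K/W
  R_conv,out = 1/(hA) = 1/(9.00·18.7) = 0.005942 K/W
ΣR = 5.496×10^-5 + 1.650×10^-7 + 0.005942 = 0.005997 K/W
Q = ΔT/ΣR = (231 °C − 25.9 °C)/0.005997 = 34200 W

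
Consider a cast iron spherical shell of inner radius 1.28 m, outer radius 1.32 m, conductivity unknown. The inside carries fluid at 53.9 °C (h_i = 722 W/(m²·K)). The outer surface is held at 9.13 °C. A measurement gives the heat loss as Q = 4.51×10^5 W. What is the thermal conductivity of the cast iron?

ΣR = ΔT/Q = |53.9 − 9.13|/4.51×10^5 = 9.927×10^-5 K/W
Known resistances:
  R_conv,in = 1/(4πr²h) = 1/(4π·1.28²·722) = 6.727×10^-5 K/W
R_cast iron = ΣR − ΣR_known = 9.927×10^-5 − 6.727×10^-5 = 3.200×10^-5 K/W
(1/r₁−1/r₂)/(4πk) = 3.200×10^-5 ⇒ k = 0.02367/(4π·3.200×10^-5) = 58.9 W/m·K

k = 58.9 W/m·K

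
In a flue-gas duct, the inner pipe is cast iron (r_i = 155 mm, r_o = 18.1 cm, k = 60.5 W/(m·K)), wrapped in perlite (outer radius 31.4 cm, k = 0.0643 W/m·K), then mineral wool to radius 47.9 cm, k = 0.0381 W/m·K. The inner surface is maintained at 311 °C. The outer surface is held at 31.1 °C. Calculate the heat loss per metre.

Treat each layer as a resistance in series:
  R'_cast iron = ln(0.181/0.155)/(2πk) = 0.1551/(2π·60.5) = 4.079×10^-4 m·K/W
  R'_perlite = ln(0.314/0.181)/(2πk) = 0.5509/(2π·0.0643) = 1.364 m·K/W
  R'_mineral wool = ln(0.479/0.314)/(2πk) = 0.4223/(2π·0.0381) = 1.764 m·K/W
ΣR = 4.079×10^-4 + 1.364 + 1.764 = 3.128 m·K/W
Q' = ΔT/ΣR = (311 °C − 31.1 °C)/3.128 = 89.5 W/m

Q' = 89.5 W/m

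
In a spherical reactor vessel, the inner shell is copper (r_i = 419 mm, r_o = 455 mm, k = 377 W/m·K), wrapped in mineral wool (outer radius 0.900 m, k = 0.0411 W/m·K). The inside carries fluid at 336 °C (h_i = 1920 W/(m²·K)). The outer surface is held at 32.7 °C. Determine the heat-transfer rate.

Q = 144 W

Resistance network (inner→outer):
  R_conv,in = 1/(4πr²h) = 1/(4π·0.419²·1920) = 2.361×10^-4 K/W
  R_copper = (1/0.419 − 1/0.455)/(4πk) = 0.1888/(4π·377) = 3.986×10^-5 K/W
  R_mineral wool = (1/0.455 − 1/0.900)/(4πk) = 1.087/(4π·0.0411) = 2.104 K/W
ΣR = 2.361×10^-4 + 3.986×10^-5 + 2.104 = 2.104 K/W
Q = ΔT/ΣR = (336 °C − 32.7 °C)/2.104 = 144 W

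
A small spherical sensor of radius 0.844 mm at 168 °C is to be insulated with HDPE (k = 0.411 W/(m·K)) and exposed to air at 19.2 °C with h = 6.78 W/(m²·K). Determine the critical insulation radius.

r_cr = 12.1 cm

For a sphere, r_cr = 2k_ins/h = 2·0.411/6.78 = 0.121 m = 12.1 cm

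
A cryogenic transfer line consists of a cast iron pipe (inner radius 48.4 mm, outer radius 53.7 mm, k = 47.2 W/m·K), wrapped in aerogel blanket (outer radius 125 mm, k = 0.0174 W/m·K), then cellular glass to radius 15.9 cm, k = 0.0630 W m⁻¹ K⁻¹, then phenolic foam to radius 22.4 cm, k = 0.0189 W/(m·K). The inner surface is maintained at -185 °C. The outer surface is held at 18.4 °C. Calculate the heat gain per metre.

Q' = 18.1 W/m

Resistance network (inner→outer):
  R'_cast iron = ln(0.0537/0.0484)/(2πk) = 0.1039/(2π·47.2) = 3.504×10^-4 m·K/W
  R'_aerogel blanket = ln(0.125/0.0537)/(2πk) = 0.8449/(2π·0.0174) = 7.728 m·K/W
  R'_cellular glass = ln(0.159/0.125)/(2πk) = 0.2406/(2π·0.0630) = 0.6078 m·K/W
  R'_phenolic foam = ln(0.224/0.159)/(2πk) = 0.3427/(2π·0.0189) = 2.886 m·K/W
ΣR = 3.504×10^-4 + 7.728 + 0.6078 + 2.886 = 11.22 m·K/W
Q' = ΔT/ΣR = (-185 °C − 18.4 °C)/11.22 = -18.1 W/m
(Negative Q' ⇒ heat flows inward; heat gain = 18.1 W/m.)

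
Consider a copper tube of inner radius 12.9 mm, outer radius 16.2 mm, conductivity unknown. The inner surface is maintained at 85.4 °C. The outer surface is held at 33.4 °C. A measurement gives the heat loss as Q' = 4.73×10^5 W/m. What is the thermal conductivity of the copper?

k = 330 W/m·K

ΣR = ΔT/Q' = |85.4 − 33.4|/4.73×10^5 = 1.099×10^-4 m·K/W
ln(r₂/r₁)/(2πk) = 1.099×10^-4 ⇒ k = 0.2278/(2π·1.099×10^-4) = 330 W/m·K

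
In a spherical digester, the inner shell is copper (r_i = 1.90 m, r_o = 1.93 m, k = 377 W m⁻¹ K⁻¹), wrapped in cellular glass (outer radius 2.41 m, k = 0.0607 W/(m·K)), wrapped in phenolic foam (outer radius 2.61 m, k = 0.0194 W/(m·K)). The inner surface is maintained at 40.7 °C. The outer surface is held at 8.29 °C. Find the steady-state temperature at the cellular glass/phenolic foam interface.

T = 24.2 °C

Resistance network (inner→outer):
  R_copper = (1/1.90 − 1/1.93)/(4πk) = 0.008181/(4π·377) = 1.727×10^-6 K/W
  R_cellular glass = (1/1.93 − 1/2.41)/(4πk) = 0.1032/(4π·0.0607) = 0.1353 K/W
  R_phenolic foam = (1/2.41 − 1/2.61)/(4πk) = 0.03180/(4π·0.0194) = 0.1304 K/W
ΣR = 1.727×10^-6 + 0.1353 + 0.1304 = 0.2657 K/W
Q = ΔT/ΣR = (40.7 °C − 8.29 °C)/0.2657 = 122.0 W
From the inner boundary to the cellular glass/phenolic foam interface, ΣR_partial = 0.1353 K/W.
T_interface = T_in − Q·ΣR_partial = 40.7 °C − (122.0)(0.1353) = 24.2 °C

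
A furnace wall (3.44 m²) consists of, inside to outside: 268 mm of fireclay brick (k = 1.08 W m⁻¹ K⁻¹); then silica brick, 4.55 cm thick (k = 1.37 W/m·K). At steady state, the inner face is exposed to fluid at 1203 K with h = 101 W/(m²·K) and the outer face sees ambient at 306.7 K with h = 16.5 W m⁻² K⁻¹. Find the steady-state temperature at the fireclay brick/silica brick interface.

Treat each layer as a resistance in series:
  R_conv,in = 1/(hA) = 1/(101·3.44) = 0.002878 K/W
  R_fireclay brick = L/(kA) = 0.268/(1.08·3.44) = 0.07214 K/W
  R_silica brick = L/(kA) = 0.0455/(1.37·3.44) = 0.009655 K/W
  R_conv,out = 1/(hA) = 1/(16.5·3.44) = 0.01762 K/W
ΣR = 0.002878 + 0.07214 + 0.009655 + 0.01762 = 0.1023 K/W
Q = ΔT/ΣR = (1203 K − 306.7 K)/0.1023 = 8761 W
From the inner boundary to the fireclay brick/silica brick interface, ΣR_partial = 0.07502 K/W.
T_interface = T_in − Q·ΣR_partial = 1203 K − (8761)(0.07502) = 546 K

T = 546 K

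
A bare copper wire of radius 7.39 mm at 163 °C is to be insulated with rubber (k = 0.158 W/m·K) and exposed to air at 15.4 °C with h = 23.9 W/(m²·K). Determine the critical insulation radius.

r_cr = 0.661 cm

For a cylinder, r_cr = k_ins/h = 0.158/23.9 = 0.00661 m = 0.661 cm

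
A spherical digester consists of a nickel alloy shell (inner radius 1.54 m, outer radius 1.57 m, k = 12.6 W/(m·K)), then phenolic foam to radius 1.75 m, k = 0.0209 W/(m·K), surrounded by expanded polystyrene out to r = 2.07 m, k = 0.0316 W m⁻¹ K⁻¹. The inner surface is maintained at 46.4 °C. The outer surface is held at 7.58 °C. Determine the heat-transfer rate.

Q = 82.2 W

Resistance network (inner→outer):
  R_nickel alloy = (1/1.54 − 1/1.57)/(4πk) = 0.01241/(4π·12.6) = 7.836×10^-5 K/W
  R_phenolic foam = (1/1.57 − 1/1.75)/(4πk) = 0.06551/(4π·0.0209) = 0.2494 K/W
  R_expanded polystyrene = (1/1.75 − 1/2.07)/(4πk) = 0.08834/(4π·0.0316) = 0.2225 K/W
ΣR = 7.836×10^-5 + 0.2494 + 0.2225 = 0.4720 K/W
Q = ΔT/ΣR = (46.4 °C − 7.58 °C)/0.4720 = 82.2 W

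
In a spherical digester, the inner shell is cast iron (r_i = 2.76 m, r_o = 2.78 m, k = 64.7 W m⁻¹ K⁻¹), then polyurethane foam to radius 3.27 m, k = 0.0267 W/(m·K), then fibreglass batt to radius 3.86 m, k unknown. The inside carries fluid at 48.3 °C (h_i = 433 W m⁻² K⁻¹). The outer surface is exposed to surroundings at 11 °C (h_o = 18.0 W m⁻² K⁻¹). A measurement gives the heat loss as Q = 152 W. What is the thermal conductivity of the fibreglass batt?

k = 0.0441 W/m·K

ΣR = ΔT/Q = |48.3 − 11|/152 = 0.2454 K/W
Known resistances:
  R_conv,in = 1/(4πr²h) = 1/(4π·2.76²·433) = 2.413×10^-5 K/W
  R_cast iron = (1/2.76 − 1/2.78)/(4πk) = 0.002607/(4π·64.7) = 3.206×10^-6 K/W
  R_polyurethane foam = (1/2.78 − 1/3.27)/(4πk) = 0.05390/(4π·0.0267) = 0.1607 K/W
  R_conv,out = 1/(4πr²h) = 1/(4π·3.86²·18.0) = 2.967×10^-4 K/W
R_fibreglass batt = ΣR − ΣR_known = 0.2454 − 0.1610 = 0.08440 K/W
(1/r₁−1/r₂)/(4πk) = 0.08440 ⇒ k = 0.04674/(4π·0.08440) = 0.0441 W/m·K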